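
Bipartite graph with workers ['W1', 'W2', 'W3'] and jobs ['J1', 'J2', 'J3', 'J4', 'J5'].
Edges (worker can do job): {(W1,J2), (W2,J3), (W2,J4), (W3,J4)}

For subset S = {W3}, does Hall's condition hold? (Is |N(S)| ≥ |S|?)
Yes: |N(S)| = 1, |S| = 1

Subset S = {W3}
Neighbors N(S) = {J4}

|N(S)| = 1, |S| = 1
Hall's condition: |N(S)| ≥ |S| is satisfied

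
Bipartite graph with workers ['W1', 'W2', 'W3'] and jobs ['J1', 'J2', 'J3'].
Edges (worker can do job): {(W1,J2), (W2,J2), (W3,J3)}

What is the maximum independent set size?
Maximum independent set = 4

By König's theorem:
- Min vertex cover = Max matching = 2
- Max independent set = Total vertices - Min vertex cover
- Max independent set = 6 - 2 = 4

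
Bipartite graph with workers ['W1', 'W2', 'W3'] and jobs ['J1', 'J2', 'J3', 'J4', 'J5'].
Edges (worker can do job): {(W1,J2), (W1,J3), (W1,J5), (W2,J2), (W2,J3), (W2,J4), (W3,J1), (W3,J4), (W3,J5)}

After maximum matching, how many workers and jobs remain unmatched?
Unmatched: 0 workers, 2 jobs

Maximum matching size: 3
Workers: 3 total, 3 matched, 0 unmatched
Jobs: 5 total, 3 matched, 2 unmatched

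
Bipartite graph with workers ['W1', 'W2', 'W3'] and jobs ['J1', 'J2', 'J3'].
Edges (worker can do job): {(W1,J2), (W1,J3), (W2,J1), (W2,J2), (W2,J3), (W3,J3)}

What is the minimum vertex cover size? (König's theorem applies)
Minimum vertex cover size = 3

By König's theorem: in bipartite graphs,
min vertex cover = max matching = 3

Maximum matching has size 3, so minimum vertex cover also has size 3.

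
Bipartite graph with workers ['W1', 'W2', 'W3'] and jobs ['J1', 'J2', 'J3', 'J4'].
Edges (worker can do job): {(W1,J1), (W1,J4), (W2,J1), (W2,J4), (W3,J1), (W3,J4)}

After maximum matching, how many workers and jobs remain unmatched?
Unmatched: 1 workers, 2 jobs

Maximum matching size: 2
Workers: 3 total, 2 matched, 1 unmatched
Jobs: 4 total, 2 matched, 2 unmatched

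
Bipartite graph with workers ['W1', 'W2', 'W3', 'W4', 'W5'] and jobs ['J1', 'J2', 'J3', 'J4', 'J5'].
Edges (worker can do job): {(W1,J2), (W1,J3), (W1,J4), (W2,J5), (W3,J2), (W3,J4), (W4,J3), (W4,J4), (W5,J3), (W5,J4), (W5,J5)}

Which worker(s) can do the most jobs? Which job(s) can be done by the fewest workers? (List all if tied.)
Most versatile: W1, W5 (3 jobs); Least covered: J1 (0 workers)

Worker degrees (jobs they can do): W1:3, W2:1, W3:2, W4:2, W5:3
Job degrees (workers who can do it): J1:0, J2:2, J3:3, J4:4, J5:2

Maximum worker degree is 3, achieved by: W1, W5
Minimum job degree is 0, achieved by: J1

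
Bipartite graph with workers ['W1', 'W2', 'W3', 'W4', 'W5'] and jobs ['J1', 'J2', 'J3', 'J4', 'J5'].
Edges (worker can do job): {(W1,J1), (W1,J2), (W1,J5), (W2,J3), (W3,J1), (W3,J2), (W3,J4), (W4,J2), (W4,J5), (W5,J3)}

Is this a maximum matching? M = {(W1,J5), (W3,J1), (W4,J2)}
No, size 3 is not maximum

Proposed matching has size 3.
Maximum matching size for this graph: 4.

This is NOT maximum - can be improved to size 4.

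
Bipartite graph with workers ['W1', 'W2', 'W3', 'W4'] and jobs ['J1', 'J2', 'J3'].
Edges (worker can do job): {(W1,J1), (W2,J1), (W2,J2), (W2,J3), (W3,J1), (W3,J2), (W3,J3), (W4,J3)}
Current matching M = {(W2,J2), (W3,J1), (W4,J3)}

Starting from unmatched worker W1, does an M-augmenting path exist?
No augmenting path from W1

Alternating search from W1 reaches jobs: {J1, J2, J3}.
Every reachable job is already matched in M, and following those matched edges back to workers exposes no further unvisited jobs.
No M-augmenting path from W1 exists.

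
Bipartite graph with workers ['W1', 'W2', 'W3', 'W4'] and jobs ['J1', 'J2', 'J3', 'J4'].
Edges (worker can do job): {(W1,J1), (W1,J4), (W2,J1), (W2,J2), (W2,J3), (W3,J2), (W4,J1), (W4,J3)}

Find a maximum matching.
Matching: {(W1,J4), (W2,J3), (W3,J2), (W4,J1)}

Maximum matching (size 4):
  W1 → J4
  W2 → J3
  W3 → J2
  W4 → J1

Each worker is assigned to at most one job, and each job to at most one worker.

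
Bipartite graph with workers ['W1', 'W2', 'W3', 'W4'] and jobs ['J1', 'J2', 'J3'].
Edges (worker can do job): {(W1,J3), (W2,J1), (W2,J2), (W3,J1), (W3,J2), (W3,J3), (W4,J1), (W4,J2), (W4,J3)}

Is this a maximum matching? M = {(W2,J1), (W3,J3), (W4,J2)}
Yes, size 3 is maximum

Proposed matching has size 3.
Maximum matching size for this graph: 3.

This is a maximum matching.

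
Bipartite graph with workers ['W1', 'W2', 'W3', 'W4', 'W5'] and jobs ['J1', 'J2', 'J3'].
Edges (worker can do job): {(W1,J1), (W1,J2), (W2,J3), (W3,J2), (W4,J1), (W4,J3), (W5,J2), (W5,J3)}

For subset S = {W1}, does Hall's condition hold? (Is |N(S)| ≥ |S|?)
Yes: |N(S)| = 2, |S| = 1

Subset S = {W1}
Neighbors N(S) = {J1, J2}

|N(S)| = 2, |S| = 1
Hall's condition: |N(S)| ≥ |S| is satisfied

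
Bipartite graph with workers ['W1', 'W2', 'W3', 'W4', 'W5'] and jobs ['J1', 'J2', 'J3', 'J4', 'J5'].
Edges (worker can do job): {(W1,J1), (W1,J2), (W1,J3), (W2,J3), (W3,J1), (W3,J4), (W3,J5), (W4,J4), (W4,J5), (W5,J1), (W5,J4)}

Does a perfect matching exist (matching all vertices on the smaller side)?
Yes, perfect matching exists (size 5)

Perfect matching: {(W1,J2), (W2,J3), (W3,J1), (W4,J5), (W5,J4)}
All 5 vertices on the smaller side are matched.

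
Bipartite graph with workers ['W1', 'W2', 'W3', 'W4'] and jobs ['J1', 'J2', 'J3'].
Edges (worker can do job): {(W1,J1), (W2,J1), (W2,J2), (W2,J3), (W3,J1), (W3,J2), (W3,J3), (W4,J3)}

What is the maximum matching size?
Maximum matching size = 3

Maximum matching: {(W2,J2), (W3,J1), (W4,J3)}
Size: 3

This assigns 3 workers to 3 distinct jobs.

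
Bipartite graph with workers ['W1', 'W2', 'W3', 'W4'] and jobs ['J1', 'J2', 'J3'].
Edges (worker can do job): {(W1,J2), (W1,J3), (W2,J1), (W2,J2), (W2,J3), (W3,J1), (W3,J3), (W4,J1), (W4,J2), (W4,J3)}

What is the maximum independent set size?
Maximum independent set = 4

By König's theorem:
- Min vertex cover = Max matching = 3
- Max independent set = Total vertices - Min vertex cover
- Max independent set = 7 - 3 = 4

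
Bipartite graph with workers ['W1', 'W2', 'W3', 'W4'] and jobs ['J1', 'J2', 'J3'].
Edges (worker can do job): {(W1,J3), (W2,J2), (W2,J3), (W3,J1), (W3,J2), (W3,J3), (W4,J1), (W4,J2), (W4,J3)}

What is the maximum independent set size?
Maximum independent set = 4

By König's theorem:
- Min vertex cover = Max matching = 3
- Max independent set = Total vertices - Min vertex cover
- Max independent set = 7 - 3 = 4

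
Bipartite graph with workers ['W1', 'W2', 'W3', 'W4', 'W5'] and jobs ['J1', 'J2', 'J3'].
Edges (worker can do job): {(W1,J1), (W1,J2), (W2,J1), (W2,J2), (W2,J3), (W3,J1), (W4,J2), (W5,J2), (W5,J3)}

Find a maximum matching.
Matching: {(W2,J3), (W3,J1), (W5,J2)}

Maximum matching (size 3):
  W2 → J3
  W3 → J1
  W5 → J2

Each worker is assigned to at most one job, and each job to at most one worker.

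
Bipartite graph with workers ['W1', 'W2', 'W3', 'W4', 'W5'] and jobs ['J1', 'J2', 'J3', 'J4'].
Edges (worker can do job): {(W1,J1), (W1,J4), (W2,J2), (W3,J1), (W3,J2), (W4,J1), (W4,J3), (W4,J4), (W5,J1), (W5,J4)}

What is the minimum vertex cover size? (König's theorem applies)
Minimum vertex cover size = 4

By König's theorem: in bipartite graphs,
min vertex cover = max matching = 4

Maximum matching has size 4, so minimum vertex cover also has size 4.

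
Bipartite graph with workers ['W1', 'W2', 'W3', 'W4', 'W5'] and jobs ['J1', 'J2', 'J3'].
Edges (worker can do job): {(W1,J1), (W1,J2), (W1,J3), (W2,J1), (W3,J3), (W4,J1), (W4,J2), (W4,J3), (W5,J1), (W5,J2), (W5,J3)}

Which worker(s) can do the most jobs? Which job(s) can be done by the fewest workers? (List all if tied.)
Most versatile: W1, W4, W5 (3 jobs); Least covered: J2 (3 workers)

Worker degrees (jobs they can do): W1:3, W2:1, W3:1, W4:3, W5:3
Job degrees (workers who can do it): J1:4, J2:3, J3:4

Maximum worker degree is 3, achieved by: W1, W4, W5
Minimum job degree is 3, achieved by: J2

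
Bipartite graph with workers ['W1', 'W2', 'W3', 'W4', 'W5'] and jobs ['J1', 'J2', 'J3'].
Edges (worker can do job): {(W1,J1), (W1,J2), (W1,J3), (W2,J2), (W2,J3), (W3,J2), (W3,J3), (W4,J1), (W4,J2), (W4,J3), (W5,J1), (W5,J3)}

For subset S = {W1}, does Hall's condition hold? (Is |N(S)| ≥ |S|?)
Yes: |N(S)| = 3, |S| = 1

Subset S = {W1}
Neighbors N(S) = {J1, J2, J3}

|N(S)| = 3, |S| = 1
Hall's condition: |N(S)| ≥ |S| is satisfied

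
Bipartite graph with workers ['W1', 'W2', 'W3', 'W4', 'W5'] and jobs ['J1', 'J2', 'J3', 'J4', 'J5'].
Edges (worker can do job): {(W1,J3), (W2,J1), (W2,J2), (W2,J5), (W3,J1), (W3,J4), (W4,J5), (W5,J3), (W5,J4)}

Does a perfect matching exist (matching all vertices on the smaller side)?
Yes, perfect matching exists (size 5)

Perfect matching: {(W1,J3), (W2,J2), (W3,J1), (W4,J5), (W5,J4)}
All 5 vertices on the smaller side are matched.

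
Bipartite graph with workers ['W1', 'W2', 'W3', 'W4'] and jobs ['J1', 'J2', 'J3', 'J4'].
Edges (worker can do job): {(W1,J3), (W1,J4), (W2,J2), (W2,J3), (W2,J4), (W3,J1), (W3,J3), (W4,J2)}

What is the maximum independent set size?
Maximum independent set = 4

By König's theorem:
- Min vertex cover = Max matching = 4
- Max independent set = Total vertices - Min vertex cover
- Max independent set = 8 - 4 = 4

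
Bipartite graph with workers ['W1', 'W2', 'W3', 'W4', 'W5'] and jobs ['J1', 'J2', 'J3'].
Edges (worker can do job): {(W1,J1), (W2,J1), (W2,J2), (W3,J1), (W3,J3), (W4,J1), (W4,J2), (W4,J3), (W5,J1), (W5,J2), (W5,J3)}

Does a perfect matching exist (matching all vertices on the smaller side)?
Yes, perfect matching exists (size 3)

Perfect matching: {(W3,J1), (W4,J2), (W5,J3)}
All 3 vertices on the smaller side are matched.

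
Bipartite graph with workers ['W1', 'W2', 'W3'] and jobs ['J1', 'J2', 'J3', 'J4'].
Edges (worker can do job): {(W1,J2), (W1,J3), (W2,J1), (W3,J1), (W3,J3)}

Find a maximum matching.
Matching: {(W1,J2), (W2,J1), (W3,J3)}

Maximum matching (size 3):
  W1 → J2
  W2 → J1
  W3 → J3

Each worker is assigned to at most one job, and each job to at most one worker.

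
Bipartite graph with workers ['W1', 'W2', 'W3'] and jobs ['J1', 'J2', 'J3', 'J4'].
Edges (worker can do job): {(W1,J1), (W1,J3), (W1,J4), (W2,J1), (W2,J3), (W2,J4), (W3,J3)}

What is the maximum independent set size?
Maximum independent set = 4

By König's theorem:
- Min vertex cover = Max matching = 3
- Max independent set = Total vertices - Min vertex cover
- Max independent set = 7 - 3 = 4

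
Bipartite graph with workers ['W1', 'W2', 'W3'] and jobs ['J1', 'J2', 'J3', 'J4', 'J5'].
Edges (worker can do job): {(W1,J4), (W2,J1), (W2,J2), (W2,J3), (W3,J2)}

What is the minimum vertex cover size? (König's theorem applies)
Minimum vertex cover size = 3

By König's theorem: in bipartite graphs,
min vertex cover = max matching = 3

Maximum matching has size 3, so minimum vertex cover also has size 3.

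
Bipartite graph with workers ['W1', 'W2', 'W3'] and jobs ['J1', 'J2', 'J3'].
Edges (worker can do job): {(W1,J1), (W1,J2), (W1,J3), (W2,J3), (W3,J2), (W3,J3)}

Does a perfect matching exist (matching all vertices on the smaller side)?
Yes, perfect matching exists (size 3)

Perfect matching: {(W1,J1), (W2,J3), (W3,J2)}
All 3 vertices on the smaller side are matched.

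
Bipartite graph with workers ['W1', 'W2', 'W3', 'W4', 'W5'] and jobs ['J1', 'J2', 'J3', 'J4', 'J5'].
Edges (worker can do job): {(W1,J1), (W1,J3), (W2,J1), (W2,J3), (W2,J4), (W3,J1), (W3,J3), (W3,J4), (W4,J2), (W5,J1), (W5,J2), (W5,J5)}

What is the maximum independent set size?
Maximum independent set = 5

By König's theorem:
- Min vertex cover = Max matching = 5
- Max independent set = Total vertices - Min vertex cover
- Max independent set = 10 - 5 = 5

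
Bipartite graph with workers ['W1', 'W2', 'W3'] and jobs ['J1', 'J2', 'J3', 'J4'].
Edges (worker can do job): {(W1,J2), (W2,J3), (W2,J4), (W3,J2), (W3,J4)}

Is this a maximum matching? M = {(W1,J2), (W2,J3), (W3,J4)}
Yes, size 3 is maximum

Proposed matching has size 3.
Maximum matching size for this graph: 3.

This is a maximum matching.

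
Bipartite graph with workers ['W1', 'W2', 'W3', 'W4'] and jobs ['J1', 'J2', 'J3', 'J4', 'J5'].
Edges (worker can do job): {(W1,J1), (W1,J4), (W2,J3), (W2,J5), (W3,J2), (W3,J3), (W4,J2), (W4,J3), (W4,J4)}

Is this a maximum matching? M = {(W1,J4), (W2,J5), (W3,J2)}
No, size 3 is not maximum

Proposed matching has size 3.
Maximum matching size for this graph: 4.

This is NOT maximum - can be improved to size 4.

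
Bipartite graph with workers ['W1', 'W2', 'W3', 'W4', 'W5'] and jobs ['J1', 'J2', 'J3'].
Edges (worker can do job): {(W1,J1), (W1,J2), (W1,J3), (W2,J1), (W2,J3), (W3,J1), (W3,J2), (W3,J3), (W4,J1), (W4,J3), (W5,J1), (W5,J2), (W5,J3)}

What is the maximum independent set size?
Maximum independent set = 5

By König's theorem:
- Min vertex cover = Max matching = 3
- Max independent set = Total vertices - Min vertex cover
- Max independent set = 8 - 3 = 5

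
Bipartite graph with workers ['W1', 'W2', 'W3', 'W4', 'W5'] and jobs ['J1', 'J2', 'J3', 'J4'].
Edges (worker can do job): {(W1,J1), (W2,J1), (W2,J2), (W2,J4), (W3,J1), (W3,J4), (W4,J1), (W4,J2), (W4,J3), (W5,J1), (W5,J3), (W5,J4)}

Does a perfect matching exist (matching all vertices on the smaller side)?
Yes, perfect matching exists (size 4)

Perfect matching: {(W2,J4), (W3,J1), (W4,J2), (W5,J3)}
All 4 vertices on the smaller side are matched.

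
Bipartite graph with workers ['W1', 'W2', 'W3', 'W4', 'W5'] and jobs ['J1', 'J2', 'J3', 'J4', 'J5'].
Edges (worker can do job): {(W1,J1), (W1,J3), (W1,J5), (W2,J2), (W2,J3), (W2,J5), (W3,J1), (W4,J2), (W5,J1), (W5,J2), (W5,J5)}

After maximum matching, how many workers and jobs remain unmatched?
Unmatched: 1 workers, 1 jobs

Maximum matching size: 4
Workers: 5 total, 4 matched, 1 unmatched
Jobs: 5 total, 4 matched, 1 unmatched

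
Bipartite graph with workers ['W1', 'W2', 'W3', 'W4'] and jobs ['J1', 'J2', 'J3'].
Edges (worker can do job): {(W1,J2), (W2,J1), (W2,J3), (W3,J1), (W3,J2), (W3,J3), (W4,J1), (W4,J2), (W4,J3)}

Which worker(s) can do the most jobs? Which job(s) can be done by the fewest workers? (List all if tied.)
Most versatile: W3, W4 (3 jobs); Least covered: J1, J2, J3 (3 workers)

Worker degrees (jobs they can do): W1:1, W2:2, W3:3, W4:3
Job degrees (workers who can do it): J1:3, J2:3, J3:3

Maximum worker degree is 3, achieved by: W3, W4
Minimum job degree is 3, achieved by: J1, J2, J3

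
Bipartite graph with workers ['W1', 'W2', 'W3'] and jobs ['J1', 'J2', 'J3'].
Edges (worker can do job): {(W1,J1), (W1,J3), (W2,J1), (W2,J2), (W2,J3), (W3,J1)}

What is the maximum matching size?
Maximum matching size = 3

Maximum matching: {(W1,J3), (W2,J2), (W3,J1)}
Size: 3

This assigns 3 workers to 3 distinct jobs.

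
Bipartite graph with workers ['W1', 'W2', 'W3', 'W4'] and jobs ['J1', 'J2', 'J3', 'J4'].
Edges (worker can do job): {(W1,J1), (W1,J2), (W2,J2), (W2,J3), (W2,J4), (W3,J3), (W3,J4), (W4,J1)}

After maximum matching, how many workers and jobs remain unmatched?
Unmatched: 0 workers, 0 jobs

Maximum matching size: 4
Workers: 4 total, 4 matched, 0 unmatched
Jobs: 4 total, 4 matched, 0 unmatched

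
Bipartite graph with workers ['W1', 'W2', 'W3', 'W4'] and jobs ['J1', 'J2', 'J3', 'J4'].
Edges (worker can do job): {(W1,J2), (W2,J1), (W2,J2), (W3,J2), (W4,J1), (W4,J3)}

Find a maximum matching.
Matching: {(W2,J1), (W3,J2), (W4,J3)}

Maximum matching (size 3):
  W2 → J1
  W3 → J2
  W4 → J3

Each worker is assigned to at most one job, and each job to at most one worker.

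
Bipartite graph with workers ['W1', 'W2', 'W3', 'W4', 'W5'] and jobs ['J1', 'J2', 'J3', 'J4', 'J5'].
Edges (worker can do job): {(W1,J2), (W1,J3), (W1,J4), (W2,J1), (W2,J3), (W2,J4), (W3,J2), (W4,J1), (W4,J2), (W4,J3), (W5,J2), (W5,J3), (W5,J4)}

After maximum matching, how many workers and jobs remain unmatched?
Unmatched: 1 workers, 1 jobs

Maximum matching size: 4
Workers: 5 total, 4 matched, 1 unmatched
Jobs: 5 total, 4 matched, 1 unmatched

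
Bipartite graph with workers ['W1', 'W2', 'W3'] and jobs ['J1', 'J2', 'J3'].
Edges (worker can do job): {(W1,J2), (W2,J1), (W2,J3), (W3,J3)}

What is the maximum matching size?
Maximum matching size = 3

Maximum matching: {(W1,J2), (W2,J1), (W3,J3)}
Size: 3

This assigns 3 workers to 3 distinct jobs.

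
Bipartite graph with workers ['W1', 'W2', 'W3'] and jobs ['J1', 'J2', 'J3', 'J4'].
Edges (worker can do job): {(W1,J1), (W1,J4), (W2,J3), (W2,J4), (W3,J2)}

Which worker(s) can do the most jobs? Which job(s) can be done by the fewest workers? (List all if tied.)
Most versatile: W1, W2 (2 jobs); Least covered: J1, J2, J3 (1 workers)

Worker degrees (jobs they can do): W1:2, W2:2, W3:1
Job degrees (workers who can do it): J1:1, J2:1, J3:1, J4:2

Maximum worker degree is 2, achieved by: W1, W2
Minimum job degree is 1, achieved by: J1, J2, J3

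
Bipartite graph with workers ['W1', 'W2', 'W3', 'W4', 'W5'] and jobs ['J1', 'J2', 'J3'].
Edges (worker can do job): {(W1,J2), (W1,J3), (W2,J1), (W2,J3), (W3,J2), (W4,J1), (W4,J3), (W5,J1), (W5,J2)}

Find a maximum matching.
Matching: {(W3,J2), (W4,J3), (W5,J1)}

Maximum matching (size 3):
  W3 → J2
  W4 → J3
  W5 → J1

Each worker is assigned to at most one job, and each job to at most one worker.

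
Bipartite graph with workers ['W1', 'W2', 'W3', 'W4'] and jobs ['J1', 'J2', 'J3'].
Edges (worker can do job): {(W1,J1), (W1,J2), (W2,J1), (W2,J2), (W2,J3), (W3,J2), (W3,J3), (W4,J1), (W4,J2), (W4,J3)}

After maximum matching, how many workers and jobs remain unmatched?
Unmatched: 1 workers, 0 jobs

Maximum matching size: 3
Workers: 4 total, 3 matched, 1 unmatched
Jobs: 3 total, 3 matched, 0 unmatched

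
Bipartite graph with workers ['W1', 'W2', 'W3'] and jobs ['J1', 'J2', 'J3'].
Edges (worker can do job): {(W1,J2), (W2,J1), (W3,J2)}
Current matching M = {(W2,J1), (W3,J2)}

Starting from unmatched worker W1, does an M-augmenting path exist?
No augmenting path from W1

Alternating search from W1 reaches jobs: {J2}.
Every reachable job is already matched in M, and following those matched edges back to workers exposes no further unvisited jobs.
No M-augmenting path from W1 exists.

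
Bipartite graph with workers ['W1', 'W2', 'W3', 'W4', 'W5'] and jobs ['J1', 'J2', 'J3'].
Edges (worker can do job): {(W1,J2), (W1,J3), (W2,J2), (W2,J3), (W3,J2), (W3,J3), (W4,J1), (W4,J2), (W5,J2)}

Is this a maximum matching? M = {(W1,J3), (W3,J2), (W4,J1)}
Yes, size 3 is maximum

Proposed matching has size 3.
Maximum matching size for this graph: 3.

This is a maximum matching.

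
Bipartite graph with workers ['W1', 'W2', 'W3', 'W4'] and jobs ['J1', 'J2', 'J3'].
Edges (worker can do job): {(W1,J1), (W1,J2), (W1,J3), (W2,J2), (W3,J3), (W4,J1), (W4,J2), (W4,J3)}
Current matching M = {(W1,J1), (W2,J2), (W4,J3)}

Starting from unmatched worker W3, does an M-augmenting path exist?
No augmenting path from W3

Alternating search from W3 reaches jobs: {J1, J2, J3}.
Every reachable job is already matched in M, and following those matched edges back to workers exposes no further unvisited jobs.
No M-augmenting path from W3 exists.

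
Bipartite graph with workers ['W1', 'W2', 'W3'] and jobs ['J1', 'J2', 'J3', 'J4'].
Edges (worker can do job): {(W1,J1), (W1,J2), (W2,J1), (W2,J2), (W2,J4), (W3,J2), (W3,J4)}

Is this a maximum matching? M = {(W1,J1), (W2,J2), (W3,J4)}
Yes, size 3 is maximum

Proposed matching has size 3.
Maximum matching size for this graph: 3.

This is a maximum matching.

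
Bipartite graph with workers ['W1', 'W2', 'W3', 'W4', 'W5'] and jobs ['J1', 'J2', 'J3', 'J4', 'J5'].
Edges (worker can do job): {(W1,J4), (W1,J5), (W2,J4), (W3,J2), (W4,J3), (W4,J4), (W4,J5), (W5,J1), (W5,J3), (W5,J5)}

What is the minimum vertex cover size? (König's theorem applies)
Minimum vertex cover size = 5

By König's theorem: in bipartite graphs,
min vertex cover = max matching = 5

Maximum matching has size 5, so minimum vertex cover also has size 5.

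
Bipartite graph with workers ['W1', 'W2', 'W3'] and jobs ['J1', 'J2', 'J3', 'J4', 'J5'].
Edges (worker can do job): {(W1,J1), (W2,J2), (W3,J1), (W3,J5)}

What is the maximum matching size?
Maximum matching size = 3

Maximum matching: {(W1,J1), (W2,J2), (W3,J5)}
Size: 3

This assigns 3 workers to 3 distinct jobs.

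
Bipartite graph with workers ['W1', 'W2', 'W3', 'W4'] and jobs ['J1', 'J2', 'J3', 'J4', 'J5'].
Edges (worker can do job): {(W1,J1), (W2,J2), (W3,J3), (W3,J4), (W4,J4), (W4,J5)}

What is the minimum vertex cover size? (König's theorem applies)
Minimum vertex cover size = 4

By König's theorem: in bipartite graphs,
min vertex cover = max matching = 4

Maximum matching has size 4, so minimum vertex cover also has size 4.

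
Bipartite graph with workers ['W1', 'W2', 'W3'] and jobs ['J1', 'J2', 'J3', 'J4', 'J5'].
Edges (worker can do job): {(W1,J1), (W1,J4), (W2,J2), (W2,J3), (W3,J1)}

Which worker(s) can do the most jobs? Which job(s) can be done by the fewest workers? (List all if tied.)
Most versatile: W1, W2 (2 jobs); Least covered: J5 (0 workers)

Worker degrees (jobs they can do): W1:2, W2:2, W3:1
Job degrees (workers who can do it): J1:2, J2:1, J3:1, J4:1, J5:0

Maximum worker degree is 2, achieved by: W1, W2
Minimum job degree is 0, achieved by: J5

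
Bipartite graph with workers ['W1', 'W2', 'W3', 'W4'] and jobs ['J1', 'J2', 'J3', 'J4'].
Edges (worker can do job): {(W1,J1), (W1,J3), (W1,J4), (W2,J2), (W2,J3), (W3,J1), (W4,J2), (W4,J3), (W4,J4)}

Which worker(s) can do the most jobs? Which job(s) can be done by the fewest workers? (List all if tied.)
Most versatile: W1, W4 (3 jobs); Least covered: J1, J2, J4 (2 workers)

Worker degrees (jobs they can do): W1:3, W2:2, W3:1, W4:3
Job degrees (workers who can do it): J1:2, J2:2, J3:3, J4:2

Maximum worker degree is 3, achieved by: W1, W4
Minimum job degree is 2, achieved by: J1, J2, J4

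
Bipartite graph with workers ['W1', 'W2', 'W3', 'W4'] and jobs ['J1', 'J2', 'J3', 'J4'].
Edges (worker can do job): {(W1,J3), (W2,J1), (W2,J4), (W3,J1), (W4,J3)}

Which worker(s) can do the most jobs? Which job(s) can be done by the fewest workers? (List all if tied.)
Most versatile: W2 (2 jobs); Least covered: J2 (0 workers)

Worker degrees (jobs they can do): W1:1, W2:2, W3:1, W4:1
Job degrees (workers who can do it): J1:2, J2:0, J3:2, J4:1

Maximum worker degree is 2, achieved by: W2
Minimum job degree is 0, achieved by: J2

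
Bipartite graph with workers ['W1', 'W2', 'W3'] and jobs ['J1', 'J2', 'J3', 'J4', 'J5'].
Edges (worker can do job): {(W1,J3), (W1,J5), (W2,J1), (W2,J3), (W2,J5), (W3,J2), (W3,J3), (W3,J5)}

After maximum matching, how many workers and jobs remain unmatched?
Unmatched: 0 workers, 2 jobs

Maximum matching size: 3
Workers: 3 total, 3 matched, 0 unmatched
Jobs: 5 total, 3 matched, 2 unmatched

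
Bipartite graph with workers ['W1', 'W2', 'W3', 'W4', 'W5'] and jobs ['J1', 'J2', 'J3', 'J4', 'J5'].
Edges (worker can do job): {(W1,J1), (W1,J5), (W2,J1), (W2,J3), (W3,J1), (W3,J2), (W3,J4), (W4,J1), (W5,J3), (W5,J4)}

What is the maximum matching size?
Maximum matching size = 5

Maximum matching: {(W1,J5), (W2,J3), (W3,J2), (W4,J1), (W5,J4)}
Size: 5

This assigns 5 workers to 5 distinct jobs.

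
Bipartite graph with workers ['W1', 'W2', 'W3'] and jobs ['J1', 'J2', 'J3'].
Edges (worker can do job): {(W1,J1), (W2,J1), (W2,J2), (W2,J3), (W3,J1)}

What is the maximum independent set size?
Maximum independent set = 4

By König's theorem:
- Min vertex cover = Max matching = 2
- Max independent set = Total vertices - Min vertex cover
- Max independent set = 6 - 2 = 4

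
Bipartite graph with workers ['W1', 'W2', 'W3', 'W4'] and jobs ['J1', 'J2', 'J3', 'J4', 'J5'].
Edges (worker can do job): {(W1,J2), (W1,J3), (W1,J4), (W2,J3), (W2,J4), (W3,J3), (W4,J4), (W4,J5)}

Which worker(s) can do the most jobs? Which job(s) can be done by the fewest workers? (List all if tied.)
Most versatile: W1 (3 jobs); Least covered: J1 (0 workers)

Worker degrees (jobs they can do): W1:3, W2:2, W3:1, W4:2
Job degrees (workers who can do it): J1:0, J2:1, J3:3, J4:3, J5:1

Maximum worker degree is 3, achieved by: W1
Minimum job degree is 0, achieved by: J1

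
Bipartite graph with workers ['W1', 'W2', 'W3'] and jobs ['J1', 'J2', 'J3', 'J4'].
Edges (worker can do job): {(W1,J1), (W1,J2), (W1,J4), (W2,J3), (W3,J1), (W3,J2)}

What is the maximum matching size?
Maximum matching size = 3

Maximum matching: {(W1,J1), (W2,J3), (W3,J2)}
Size: 3

This assigns 3 workers to 3 distinct jobs.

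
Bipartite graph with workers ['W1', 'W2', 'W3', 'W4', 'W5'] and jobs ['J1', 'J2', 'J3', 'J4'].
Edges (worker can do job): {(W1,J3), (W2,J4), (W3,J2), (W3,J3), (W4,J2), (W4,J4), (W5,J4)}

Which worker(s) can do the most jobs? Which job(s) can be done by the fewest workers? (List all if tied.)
Most versatile: W3, W4 (2 jobs); Least covered: J1 (0 workers)

Worker degrees (jobs they can do): W1:1, W2:1, W3:2, W4:2, W5:1
Job degrees (workers who can do it): J1:0, J2:2, J3:2, J4:3

Maximum worker degree is 2, achieved by: W3, W4
Minimum job degree is 0, achieved by: J1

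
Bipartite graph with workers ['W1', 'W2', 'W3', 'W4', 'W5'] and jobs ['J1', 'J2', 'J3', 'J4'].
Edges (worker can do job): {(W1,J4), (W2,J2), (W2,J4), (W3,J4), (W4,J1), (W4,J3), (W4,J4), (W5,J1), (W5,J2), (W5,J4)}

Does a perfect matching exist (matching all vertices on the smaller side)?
Yes, perfect matching exists (size 4)

Perfect matching: {(W2,J2), (W3,J4), (W4,J3), (W5,J1)}
All 4 vertices on the smaller side are matched.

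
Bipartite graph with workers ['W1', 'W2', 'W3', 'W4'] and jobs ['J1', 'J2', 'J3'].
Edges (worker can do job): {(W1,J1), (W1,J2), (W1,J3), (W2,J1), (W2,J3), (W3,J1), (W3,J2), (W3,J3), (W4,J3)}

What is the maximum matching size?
Maximum matching size = 3

Maximum matching: {(W1,J1), (W3,J2), (W4,J3)}
Size: 3

This assigns 3 workers to 3 distinct jobs.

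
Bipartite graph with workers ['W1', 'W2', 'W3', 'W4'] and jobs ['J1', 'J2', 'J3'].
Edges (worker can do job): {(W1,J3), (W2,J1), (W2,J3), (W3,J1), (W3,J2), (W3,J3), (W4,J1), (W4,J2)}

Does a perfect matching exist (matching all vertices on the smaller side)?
Yes, perfect matching exists (size 3)

Perfect matching: {(W1,J3), (W3,J2), (W4,J1)}
All 3 vertices on the smaller side are matched.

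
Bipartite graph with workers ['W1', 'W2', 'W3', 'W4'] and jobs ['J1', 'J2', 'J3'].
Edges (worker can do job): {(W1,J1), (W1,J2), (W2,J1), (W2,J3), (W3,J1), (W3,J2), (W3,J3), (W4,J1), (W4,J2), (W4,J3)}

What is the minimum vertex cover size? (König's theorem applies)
Minimum vertex cover size = 3

By König's theorem: in bipartite graphs,
min vertex cover = max matching = 3

Maximum matching has size 3, so minimum vertex cover also has size 3.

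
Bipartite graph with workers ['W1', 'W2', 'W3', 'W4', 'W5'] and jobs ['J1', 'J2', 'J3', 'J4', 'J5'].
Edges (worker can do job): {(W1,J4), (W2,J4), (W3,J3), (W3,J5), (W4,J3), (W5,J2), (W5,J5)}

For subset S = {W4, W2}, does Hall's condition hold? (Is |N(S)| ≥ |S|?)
Yes: |N(S)| = 2, |S| = 2

Subset S = {W4, W2}
Neighbors N(S) = {J3, J4}

|N(S)| = 2, |S| = 2
Hall's condition: |N(S)| ≥ |S| is satisfied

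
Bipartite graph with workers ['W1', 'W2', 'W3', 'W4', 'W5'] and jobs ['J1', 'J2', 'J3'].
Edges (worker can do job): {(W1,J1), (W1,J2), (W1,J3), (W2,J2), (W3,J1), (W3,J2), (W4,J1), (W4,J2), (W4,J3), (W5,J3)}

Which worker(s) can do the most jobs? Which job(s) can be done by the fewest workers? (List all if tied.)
Most versatile: W1, W4 (3 jobs); Least covered: J1, J3 (3 workers)

Worker degrees (jobs they can do): W1:3, W2:1, W3:2, W4:3, W5:1
Job degrees (workers who can do it): J1:3, J2:4, J3:3

Maximum worker degree is 3, achieved by: W1, W4
Minimum job degree is 3, achieved by: J1, J3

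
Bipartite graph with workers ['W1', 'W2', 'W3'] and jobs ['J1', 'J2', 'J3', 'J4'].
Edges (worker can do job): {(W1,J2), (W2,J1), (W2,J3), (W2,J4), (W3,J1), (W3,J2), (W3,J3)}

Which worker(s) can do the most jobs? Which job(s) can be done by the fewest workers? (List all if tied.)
Most versatile: W2, W3 (3 jobs); Least covered: J4 (1 workers)

Worker degrees (jobs they can do): W1:1, W2:3, W3:3
Job degrees (workers who can do it): J1:2, J2:2, J3:2, J4:1

Maximum worker degree is 3, achieved by: W2, W3
Minimum job degree is 1, achieved by: J4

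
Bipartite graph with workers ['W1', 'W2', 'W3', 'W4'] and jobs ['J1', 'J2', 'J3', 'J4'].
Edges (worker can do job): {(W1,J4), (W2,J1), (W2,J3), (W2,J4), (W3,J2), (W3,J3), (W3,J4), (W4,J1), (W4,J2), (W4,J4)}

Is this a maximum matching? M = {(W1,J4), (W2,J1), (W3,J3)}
No, size 3 is not maximum

Proposed matching has size 3.
Maximum matching size for this graph: 4.

This is NOT maximum - can be improved to size 4.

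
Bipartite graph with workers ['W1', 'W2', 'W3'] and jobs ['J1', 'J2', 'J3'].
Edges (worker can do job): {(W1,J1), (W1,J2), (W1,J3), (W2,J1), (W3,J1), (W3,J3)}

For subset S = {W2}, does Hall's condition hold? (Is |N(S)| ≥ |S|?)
Yes: |N(S)| = 1, |S| = 1

Subset S = {W2}
Neighbors N(S) = {J1}

|N(S)| = 1, |S| = 1
Hall's condition: |N(S)| ≥ |S| is satisfied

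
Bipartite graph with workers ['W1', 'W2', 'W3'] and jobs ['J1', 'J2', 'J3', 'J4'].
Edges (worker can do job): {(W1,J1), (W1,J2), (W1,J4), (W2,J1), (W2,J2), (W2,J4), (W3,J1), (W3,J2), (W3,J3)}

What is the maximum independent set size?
Maximum independent set = 4

By König's theorem:
- Min vertex cover = Max matching = 3
- Max independent set = Total vertices - Min vertex cover
- Max independent set = 7 - 3 = 4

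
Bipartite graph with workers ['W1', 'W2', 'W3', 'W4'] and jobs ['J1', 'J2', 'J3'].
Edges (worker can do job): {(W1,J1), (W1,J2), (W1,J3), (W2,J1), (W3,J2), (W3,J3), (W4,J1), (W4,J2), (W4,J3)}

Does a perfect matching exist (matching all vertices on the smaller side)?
Yes, perfect matching exists (size 3)

Perfect matching: {(W1,J3), (W3,J2), (W4,J1)}
All 3 vertices on the smaller side are matched.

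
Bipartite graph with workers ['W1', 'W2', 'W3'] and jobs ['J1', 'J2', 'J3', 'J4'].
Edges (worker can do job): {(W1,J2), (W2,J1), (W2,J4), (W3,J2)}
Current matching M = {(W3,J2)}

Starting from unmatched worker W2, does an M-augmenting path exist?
Yes: W2 → J1

An M-augmenting path alternates non-matching / matching edges, starting and ending at unmatched vertices.
Path: W2 → J1
(J1 is unmatched in M, so the path is augmenting.)
Flipping edges along this path would increase |M| from 1 to 2.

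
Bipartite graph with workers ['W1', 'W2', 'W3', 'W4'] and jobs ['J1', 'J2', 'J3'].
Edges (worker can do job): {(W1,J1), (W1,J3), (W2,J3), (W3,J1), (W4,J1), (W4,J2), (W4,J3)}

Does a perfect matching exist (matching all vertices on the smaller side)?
Yes, perfect matching exists (size 3)

Perfect matching: {(W1,J3), (W3,J1), (W4,J2)}
All 3 vertices on the smaller side are matched.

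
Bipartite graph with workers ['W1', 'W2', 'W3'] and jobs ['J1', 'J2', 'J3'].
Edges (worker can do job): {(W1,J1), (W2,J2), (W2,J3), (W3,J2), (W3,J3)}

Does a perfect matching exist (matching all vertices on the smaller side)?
Yes, perfect matching exists (size 3)

Perfect matching: {(W1,J1), (W2,J2), (W3,J3)}
All 3 vertices on the smaller side are matched.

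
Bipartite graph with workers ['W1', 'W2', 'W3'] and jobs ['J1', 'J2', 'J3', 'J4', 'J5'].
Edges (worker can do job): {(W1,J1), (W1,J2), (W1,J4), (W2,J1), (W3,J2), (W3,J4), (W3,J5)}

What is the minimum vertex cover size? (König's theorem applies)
Minimum vertex cover size = 3

By König's theorem: in bipartite graphs,
min vertex cover = max matching = 3

Maximum matching has size 3, so minimum vertex cover also has size 3.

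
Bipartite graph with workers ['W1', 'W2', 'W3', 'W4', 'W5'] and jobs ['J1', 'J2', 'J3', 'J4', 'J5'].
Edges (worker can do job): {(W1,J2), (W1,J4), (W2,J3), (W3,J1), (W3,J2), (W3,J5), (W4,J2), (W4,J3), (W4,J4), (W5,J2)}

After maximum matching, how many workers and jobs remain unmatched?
Unmatched: 1 workers, 1 jobs

Maximum matching size: 4
Workers: 5 total, 4 matched, 1 unmatched
Jobs: 5 total, 4 matched, 1 unmatched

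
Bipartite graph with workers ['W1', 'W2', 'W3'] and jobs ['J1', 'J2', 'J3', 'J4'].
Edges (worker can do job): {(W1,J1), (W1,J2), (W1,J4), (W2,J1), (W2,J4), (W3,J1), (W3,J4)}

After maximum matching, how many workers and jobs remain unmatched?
Unmatched: 0 workers, 1 jobs

Maximum matching size: 3
Workers: 3 total, 3 matched, 0 unmatched
Jobs: 4 total, 3 matched, 1 unmatched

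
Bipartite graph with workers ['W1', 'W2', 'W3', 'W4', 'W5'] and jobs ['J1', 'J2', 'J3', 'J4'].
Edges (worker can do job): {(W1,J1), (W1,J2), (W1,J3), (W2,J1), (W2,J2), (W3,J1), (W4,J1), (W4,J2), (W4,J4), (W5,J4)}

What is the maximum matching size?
Maximum matching size = 4

Maximum matching: {(W1,J3), (W3,J1), (W4,J2), (W5,J4)}
Size: 4

This assigns 4 workers to 4 distinct jobs.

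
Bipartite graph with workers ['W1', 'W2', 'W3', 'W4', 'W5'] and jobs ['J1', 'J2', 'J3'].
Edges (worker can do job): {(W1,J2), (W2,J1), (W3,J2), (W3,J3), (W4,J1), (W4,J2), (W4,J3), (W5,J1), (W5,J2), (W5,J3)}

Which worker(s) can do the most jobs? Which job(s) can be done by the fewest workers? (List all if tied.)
Most versatile: W4, W5 (3 jobs); Least covered: J1, J3 (3 workers)

Worker degrees (jobs they can do): W1:1, W2:1, W3:2, W4:3, W5:3
Job degrees (workers who can do it): J1:3, J2:4, J3:3

Maximum worker degree is 3, achieved by: W4, W5
Minimum job degree is 3, achieved by: J1, J3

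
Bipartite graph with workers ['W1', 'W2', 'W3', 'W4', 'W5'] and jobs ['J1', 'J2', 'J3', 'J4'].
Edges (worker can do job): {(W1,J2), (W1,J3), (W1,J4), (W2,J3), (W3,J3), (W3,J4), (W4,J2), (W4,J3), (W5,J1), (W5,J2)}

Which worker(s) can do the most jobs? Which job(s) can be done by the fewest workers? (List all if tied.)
Most versatile: W1 (3 jobs); Least covered: J1 (1 workers)

Worker degrees (jobs they can do): W1:3, W2:1, W3:2, W4:2, W5:2
Job degrees (workers who can do it): J1:1, J2:3, J3:4, J4:2

Maximum worker degree is 3, achieved by: W1
Minimum job degree is 1, achieved by: J1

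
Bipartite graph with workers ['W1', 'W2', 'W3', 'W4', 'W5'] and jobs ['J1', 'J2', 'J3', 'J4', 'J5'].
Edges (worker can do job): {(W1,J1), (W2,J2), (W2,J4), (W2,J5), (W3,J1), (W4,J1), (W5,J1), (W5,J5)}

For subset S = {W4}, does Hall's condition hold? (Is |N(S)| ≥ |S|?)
Yes: |N(S)| = 1, |S| = 1

Subset S = {W4}
Neighbors N(S) = {J1}

|N(S)| = 1, |S| = 1
Hall's condition: |N(S)| ≥ |S| is satisfied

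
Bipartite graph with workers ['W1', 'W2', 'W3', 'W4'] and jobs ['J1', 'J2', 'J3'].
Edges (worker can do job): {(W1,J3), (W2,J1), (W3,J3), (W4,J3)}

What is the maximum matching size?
Maximum matching size = 2

Maximum matching: {(W2,J1), (W4,J3)}
Size: 2

This assigns 2 workers to 2 distinct jobs.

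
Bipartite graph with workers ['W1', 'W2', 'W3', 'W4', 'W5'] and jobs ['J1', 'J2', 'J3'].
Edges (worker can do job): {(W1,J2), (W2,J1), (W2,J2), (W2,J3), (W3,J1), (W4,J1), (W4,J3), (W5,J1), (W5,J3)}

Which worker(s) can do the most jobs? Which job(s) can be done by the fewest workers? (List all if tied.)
Most versatile: W2 (3 jobs); Least covered: J2 (2 workers)

Worker degrees (jobs they can do): W1:1, W2:3, W3:1, W4:2, W5:2
Job degrees (workers who can do it): J1:4, J2:2, J3:3

Maximum worker degree is 3, achieved by: W2
Minimum job degree is 2, achieved by: J2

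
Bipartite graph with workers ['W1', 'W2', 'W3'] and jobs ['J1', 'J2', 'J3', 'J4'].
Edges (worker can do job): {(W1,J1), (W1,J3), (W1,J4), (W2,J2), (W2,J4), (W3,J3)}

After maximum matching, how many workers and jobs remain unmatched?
Unmatched: 0 workers, 1 jobs

Maximum matching size: 3
Workers: 3 total, 3 matched, 0 unmatched
Jobs: 4 total, 3 matched, 1 unmatched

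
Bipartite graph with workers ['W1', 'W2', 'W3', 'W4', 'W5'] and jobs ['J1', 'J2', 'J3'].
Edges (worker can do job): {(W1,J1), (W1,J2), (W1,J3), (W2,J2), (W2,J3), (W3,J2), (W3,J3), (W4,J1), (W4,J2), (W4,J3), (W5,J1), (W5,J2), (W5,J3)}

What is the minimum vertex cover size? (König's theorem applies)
Minimum vertex cover size = 3

By König's theorem: in bipartite graphs,
min vertex cover = max matching = 3

Maximum matching has size 3, so minimum vertex cover also has size 3.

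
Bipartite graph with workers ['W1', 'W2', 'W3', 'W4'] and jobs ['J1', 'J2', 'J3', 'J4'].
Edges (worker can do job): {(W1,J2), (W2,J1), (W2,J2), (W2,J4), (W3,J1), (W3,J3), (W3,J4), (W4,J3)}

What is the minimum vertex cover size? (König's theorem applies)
Minimum vertex cover size = 4

By König's theorem: in bipartite graphs,
min vertex cover = max matching = 4

Maximum matching has size 4, so minimum vertex cover also has size 4.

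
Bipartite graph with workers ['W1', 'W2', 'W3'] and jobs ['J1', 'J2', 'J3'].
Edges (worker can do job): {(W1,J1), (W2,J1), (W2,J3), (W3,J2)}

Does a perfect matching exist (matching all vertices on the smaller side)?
Yes, perfect matching exists (size 3)

Perfect matching: {(W1,J1), (W2,J3), (W3,J2)}
All 3 vertices on the smaller side are matched.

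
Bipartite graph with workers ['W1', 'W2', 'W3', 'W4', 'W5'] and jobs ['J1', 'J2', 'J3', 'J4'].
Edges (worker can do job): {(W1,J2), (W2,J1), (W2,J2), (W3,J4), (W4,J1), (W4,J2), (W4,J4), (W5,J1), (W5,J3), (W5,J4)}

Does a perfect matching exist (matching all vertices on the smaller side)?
Yes, perfect matching exists (size 4)

Perfect matching: {(W2,J1), (W3,J4), (W4,J2), (W5,J3)}
All 4 vertices on the smaller side are matched.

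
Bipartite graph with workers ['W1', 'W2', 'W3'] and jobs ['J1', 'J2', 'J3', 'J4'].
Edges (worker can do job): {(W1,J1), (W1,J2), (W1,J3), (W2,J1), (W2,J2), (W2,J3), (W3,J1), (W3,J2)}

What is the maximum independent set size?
Maximum independent set = 4

By König's theorem:
- Min vertex cover = Max matching = 3
- Max independent set = Total vertices - Min vertex cover
- Max independent set = 7 - 3 = 4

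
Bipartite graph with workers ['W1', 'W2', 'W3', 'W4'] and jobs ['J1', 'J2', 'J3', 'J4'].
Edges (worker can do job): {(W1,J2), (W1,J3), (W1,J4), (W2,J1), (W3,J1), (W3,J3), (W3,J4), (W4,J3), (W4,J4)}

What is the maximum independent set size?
Maximum independent set = 4

By König's theorem:
- Min vertex cover = Max matching = 4
- Max independent set = Total vertices - Min vertex cover
- Max independent set = 8 - 4 = 4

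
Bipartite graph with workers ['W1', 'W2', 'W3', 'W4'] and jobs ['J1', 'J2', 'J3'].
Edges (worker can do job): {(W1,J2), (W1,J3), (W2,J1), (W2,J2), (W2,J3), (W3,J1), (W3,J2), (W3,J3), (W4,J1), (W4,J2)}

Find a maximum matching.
Matching: {(W1,J2), (W3,J3), (W4,J1)}

Maximum matching (size 3):
  W1 → J2
  W3 → J3
  W4 → J1

Each worker is assigned to at most one job, and each job to at most one worker.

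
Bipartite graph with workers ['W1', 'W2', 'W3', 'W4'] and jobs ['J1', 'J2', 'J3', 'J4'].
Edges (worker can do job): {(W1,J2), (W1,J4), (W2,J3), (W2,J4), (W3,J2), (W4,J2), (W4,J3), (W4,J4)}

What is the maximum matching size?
Maximum matching size = 3

Maximum matching: {(W2,J3), (W3,J2), (W4,J4)}
Size: 3

This assigns 3 workers to 3 distinct jobs.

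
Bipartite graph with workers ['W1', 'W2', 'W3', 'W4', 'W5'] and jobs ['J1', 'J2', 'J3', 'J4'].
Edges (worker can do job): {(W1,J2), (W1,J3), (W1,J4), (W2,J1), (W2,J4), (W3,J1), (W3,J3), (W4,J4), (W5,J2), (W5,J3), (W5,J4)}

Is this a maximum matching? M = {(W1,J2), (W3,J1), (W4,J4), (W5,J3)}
Yes, size 4 is maximum

Proposed matching has size 4.
Maximum matching size for this graph: 4.

This is a maximum matching.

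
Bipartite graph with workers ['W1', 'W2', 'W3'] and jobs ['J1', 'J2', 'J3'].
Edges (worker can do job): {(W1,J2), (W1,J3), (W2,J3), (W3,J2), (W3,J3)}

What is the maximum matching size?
Maximum matching size = 2

Maximum matching: {(W1,J2), (W3,J3)}
Size: 2

This assigns 2 workers to 2 distinct jobs.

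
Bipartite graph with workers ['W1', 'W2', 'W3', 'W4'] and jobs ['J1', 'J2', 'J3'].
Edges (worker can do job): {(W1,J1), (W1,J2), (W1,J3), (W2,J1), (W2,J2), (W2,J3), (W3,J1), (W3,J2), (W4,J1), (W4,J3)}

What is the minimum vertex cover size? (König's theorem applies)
Minimum vertex cover size = 3

By König's theorem: in bipartite graphs,
min vertex cover = max matching = 3

Maximum matching has size 3, so minimum vertex cover also has size 3.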